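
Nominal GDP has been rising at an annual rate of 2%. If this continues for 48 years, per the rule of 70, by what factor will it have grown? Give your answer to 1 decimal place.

Doubling time ≈ 70/2 = 35.00 years.
48 years / 35.00 ≈ 1.37 doublings → factor 2^1.37 ≈ 2.6.

around 2.6 times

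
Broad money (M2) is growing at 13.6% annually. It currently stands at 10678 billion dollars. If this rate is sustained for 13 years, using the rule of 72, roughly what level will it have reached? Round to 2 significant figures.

Doubling time ≈ 72/13.6 = 5.29 years.
13 years is 13/5.29 ≈ 2.46 doublings, a factor of 2^2.46 ≈ 5.50.
10678 × 5.50 ≈ 59000 billion dollars.

approximately 59000 billion dollars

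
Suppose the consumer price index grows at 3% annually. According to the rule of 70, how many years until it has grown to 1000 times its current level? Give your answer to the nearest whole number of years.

233 years

Doubling time ≈ 70/3 = 23.33 years.
1000× is log₂ 1000 ≈ 9.97 doublings, so ≈ 9.97 × 23.33 = 233 years.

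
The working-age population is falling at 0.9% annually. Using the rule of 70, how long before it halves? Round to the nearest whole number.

≈ 78 years

Falling at 0.9%, it halves about every 70/0.9 = 77.78 years.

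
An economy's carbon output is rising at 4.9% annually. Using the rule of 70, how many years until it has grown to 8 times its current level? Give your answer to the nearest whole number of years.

about 43 years

One doubling takes 70/4.9 = 14.29 years.
8 = 2^3, so 3 doublings → 43 years.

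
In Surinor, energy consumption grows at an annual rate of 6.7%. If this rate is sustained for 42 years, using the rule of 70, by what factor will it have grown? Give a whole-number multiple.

≈ 16 times

70/6.7 ≈ 10.45 years per doubling.
42 years fits 4 doublings: 2^4 = 16.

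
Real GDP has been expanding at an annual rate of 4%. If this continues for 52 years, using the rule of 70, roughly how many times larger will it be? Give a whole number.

≈ 8 times

At 4% one doubling takes ≈ 17.50 years; 52 years is 3 of them, so ×8.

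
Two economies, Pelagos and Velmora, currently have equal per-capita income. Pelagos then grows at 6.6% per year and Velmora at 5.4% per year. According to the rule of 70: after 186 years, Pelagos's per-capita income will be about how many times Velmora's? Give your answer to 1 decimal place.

approximately 9.1 times

Only the 1.2-point difference matters.
70/1.2 ≈ 58.33 years per doubling of the ratio; 186 years gives 3.19 doublings, so ≈ 9.1×.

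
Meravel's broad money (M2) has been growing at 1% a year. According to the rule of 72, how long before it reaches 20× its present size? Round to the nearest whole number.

Doubling time ≈ 72/1 = 72.00 years.
Reaching 20× takes log₂(20) ≈ 4.32 doublings.
4.32 × 72.00 ≈ 311 years.

around 311 years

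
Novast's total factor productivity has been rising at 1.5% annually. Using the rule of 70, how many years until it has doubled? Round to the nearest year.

around 47 years

Doubling time ≈ 70 / 1.5 = 46.67 years.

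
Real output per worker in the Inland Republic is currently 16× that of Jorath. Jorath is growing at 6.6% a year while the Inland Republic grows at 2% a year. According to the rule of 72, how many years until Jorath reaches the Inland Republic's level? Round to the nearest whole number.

What matters is the difference: 4.6 pp.
Rule of 72 on the gap: the ratio halves every 72/4.6 ≈ 15.65 years.
A 16× gap closes after 4 halvings: 4 × 15.65 ≈ 63 years.

about 63 years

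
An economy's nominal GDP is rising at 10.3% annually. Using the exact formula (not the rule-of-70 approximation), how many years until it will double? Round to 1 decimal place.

7.1 years

t = ln(2) / ln(1 + 0.103) = 0.6931 / 0.098034 ≈ 7.07.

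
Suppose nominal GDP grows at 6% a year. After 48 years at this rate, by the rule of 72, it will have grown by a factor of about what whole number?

Doubling time ≈ 72/6 = 12.00 years.
48/12.00 ≈ 4 doublings, so about 2^4 = 16×.

≈ 16 times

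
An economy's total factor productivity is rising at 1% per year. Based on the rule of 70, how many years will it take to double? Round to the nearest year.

Doubling time ≈ 70 / 1 = 70.00 years.

approximately 70 years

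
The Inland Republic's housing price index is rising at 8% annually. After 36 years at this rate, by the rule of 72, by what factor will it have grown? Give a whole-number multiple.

≈ 16 times

At 8% one doubling takes ≈ 9.00 years; 36 years is 4 of them, so ×16.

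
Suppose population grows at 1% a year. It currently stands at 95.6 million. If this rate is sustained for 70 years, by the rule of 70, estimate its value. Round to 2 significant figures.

approximately 190 million

Doubling time ≈ 70/1 = 70.00 years.
70 years is 70/70.00 ≈ 1.00 doublings, a factor of 2^1.00 ≈ 2.00.
95.6 × 2.00 ≈ 190 million.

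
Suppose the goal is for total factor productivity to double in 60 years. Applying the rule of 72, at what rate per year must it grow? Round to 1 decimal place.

72 / 60 ≈ 1.20, so about 1.2% per year.

around 1.2%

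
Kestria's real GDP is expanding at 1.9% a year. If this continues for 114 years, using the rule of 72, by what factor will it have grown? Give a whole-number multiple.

approximately 8 times

72/1.9 ≈ 37.89 years per doubling.
114 years fits 3 doublings: 2^3 = 8.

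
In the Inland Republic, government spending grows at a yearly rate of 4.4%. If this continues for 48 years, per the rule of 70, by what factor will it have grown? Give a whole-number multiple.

70/4.4 ≈ 15.91 years per doubling.
48 years fits 3 doublings: 2^3 = 8.

about 8 times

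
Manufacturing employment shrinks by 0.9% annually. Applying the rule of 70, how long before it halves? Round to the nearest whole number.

≈ 78 years

Halving time ≈ 70 / 0.9 = 77.78 → 78 years.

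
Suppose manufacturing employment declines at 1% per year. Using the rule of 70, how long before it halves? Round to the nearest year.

roughly 70 years

Halving time ≈ 70 / 1 = 70.00 → 70 years.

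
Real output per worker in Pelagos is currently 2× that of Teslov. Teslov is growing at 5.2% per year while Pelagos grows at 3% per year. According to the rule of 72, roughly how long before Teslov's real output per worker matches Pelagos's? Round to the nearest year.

33 years

What matters is the difference: 2.2 pp.
Rule of 72 on the gap: the ratio halves every 72/2.2 ≈ 32.73 years.
A 2× gap closes after 1 halving: 1 × 32.73 ≈ 33 years.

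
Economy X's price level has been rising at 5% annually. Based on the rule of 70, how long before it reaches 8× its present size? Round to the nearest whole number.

about 42 years

At 5% it doubles every 70/5 ≈ 14.00 years.
8 = 2^3, so 3 doublings → 42 years.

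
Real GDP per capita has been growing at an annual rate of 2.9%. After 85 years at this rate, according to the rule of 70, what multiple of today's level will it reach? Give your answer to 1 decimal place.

roughly 11.5 times

Doubles every ≈ 24.14 years (70/2.9).
85 years is 3.52 doublings; 2^3.52 ≈ 11.5×.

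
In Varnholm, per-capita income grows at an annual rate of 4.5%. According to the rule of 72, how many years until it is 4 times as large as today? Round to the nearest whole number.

roughly 32 years

One doubling takes 72/4.5 = 16.00 years.
4× is 2 doublings, so 2 × 16.00 ≈ 32 years.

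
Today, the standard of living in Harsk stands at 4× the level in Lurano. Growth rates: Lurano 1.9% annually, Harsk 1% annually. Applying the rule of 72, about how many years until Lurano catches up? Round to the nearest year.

Lurano gains on Harsk at 1.9% − 1% = 0.9 points a year.
At that relative rate the gap halves every 72/0.9 ≈ 80.00 years.
A 4× gap closes after 2 halvings: 2 × 80.00 ≈ 160 years.

≈ 160 years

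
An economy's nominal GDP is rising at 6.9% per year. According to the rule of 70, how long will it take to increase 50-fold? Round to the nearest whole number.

around 57 years

One doubling takes 70/6.9 = 10.14 years.
50× is log₂ 50 ≈ 5.64 doublings, so ≈ 5.64 × 10.14 = 57 years.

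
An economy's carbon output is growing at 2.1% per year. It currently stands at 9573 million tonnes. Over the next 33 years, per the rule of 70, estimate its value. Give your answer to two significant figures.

around 19000 million tonnes

Doubling time ≈ 70/2.1 = 33.33 years.
33 years is 33/33.33 ≈ 0.99 doublings, a factor of 2^0.99 ≈ 1.99.
9573 × 1.99 ≈ 19000 million tonnes.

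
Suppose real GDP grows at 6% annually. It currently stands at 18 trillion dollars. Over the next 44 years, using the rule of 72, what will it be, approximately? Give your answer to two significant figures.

It doubles every 72/6 ≈ 12.00 years, so 44 years is 3.67 doublings.
2^3.67 ≈ 12.73; 18 × 12.73 ≈ 230 trillion dollars.

around 230 trillion dollars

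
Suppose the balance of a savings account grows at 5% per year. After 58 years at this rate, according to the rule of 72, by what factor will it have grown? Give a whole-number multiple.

At 5% one doubling takes ≈ 14.40 years; 58 years is 4 of them, so ×16.

around 16 times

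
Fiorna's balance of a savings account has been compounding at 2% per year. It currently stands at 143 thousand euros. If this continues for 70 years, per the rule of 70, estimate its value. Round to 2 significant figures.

Doubling time ≈ 70/2 = 35.00 years.
70 years is 70/35.00 ≈ 2.00 doublings, a factor of 2^2.00 ≈ 4.00.
143 × 4.00 ≈ 570 thousand euros.

roughly 570 thousand euros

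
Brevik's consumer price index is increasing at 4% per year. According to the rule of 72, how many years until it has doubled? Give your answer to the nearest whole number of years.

about 18 years

Doubling time ≈ 72 / 4 = 18.00 years.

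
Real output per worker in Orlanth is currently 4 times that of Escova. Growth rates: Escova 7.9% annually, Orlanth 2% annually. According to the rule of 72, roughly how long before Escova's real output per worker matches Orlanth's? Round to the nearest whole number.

about 24 years

Escova gains on Orlanth at 7.9% − 2% = 5.9 points a year.
At that relative rate the gap halves every 72/5.9 ≈ 12.20 years.
A 4 times gap closes after 2 halvings: 2 × 12.20 ≈ 24 years.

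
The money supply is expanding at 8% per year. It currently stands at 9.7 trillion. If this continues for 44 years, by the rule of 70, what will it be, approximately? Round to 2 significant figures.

It doubles every 70/8 ≈ 8.75 years, so 44 years is 5.03 doublings.
2^5.03 ≈ 32.67; 9.7 × 32.67 ≈ 320 trillion.

around 320 trillion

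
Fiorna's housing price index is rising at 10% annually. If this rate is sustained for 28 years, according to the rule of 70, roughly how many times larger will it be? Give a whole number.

Doubling time ≈ 70/10 = 7.00 years.
28/7.00 ≈ 4 doublings, so about 2^4 = 16×.

around 16 times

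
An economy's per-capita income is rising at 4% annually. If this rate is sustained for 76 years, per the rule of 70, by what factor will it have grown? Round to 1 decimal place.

≈ 20.3 times

Doubling time ≈ 70/4 = 17.50 years.
76 years / 17.50 ≈ 4.34 doublings → factor 2^4.34 ≈ 20.3.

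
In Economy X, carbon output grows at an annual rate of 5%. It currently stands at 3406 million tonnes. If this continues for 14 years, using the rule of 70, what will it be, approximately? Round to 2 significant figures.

approximately 6800 million tonnes

It doubles every 70/5 ≈ 14.00 years, so 14 years is 1.00 doublings.
2^1.00 ≈ 2.00; 3406 × 2.00 ≈ 6800 million tonnes.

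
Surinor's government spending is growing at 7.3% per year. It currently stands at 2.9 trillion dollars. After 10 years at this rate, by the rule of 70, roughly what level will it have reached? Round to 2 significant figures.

roughly 6.0 trillion dollars

It doubles every 70/7.3 ≈ 9.59 years, so 10 years is 1.04 doublings.
2^1.04 ≈ 2.06; 2.9 × 2.06 ≈ 6.0 trillion dollars.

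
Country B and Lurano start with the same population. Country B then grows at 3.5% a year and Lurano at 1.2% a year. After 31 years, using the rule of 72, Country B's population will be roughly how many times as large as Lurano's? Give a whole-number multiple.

Only the 2.3-point difference matters.
72/2.3 ≈ 31.30 years per doubling of the ratio; 31 years gives 0.99 doublings, so ≈ 2×.

approximately 2 times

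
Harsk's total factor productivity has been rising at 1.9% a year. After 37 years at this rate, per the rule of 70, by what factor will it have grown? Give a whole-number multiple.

At 1.9% one doubling takes ≈ 36.84 years; 37 years is 1 of them, so ×2.

around 2 times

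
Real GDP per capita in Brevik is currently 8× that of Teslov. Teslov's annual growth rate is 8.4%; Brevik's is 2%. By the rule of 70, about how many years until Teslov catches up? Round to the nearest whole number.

≈ 33 years

What matters is the difference: 6.4 pp.
Rule of 70 on the gap: the ratio halves every 70/6.4 ≈ 10.94 years.
An 8× gap closes after 3 halvings: 3 × 10.94 ≈ 33 years.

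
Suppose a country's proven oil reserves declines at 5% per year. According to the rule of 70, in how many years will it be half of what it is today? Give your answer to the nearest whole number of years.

Falling at 5%, it halves about every 70/5 = 14.00 years.

approximately 14 years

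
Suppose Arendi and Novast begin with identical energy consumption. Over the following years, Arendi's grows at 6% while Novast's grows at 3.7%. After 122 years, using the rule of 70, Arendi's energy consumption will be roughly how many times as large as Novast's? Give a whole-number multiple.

Only the 2.3-point difference matters.
70/2.3 ≈ 30.43 years per doubling of the ratio; 122 years gives 4.01 doublings, so ≈ 16×.

roughly 16 times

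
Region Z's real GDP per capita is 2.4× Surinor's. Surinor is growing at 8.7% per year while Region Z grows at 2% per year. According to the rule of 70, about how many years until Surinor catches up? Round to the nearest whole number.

Surinor gains on Region Z at 8.7% − 2% = 6.7 points a year.
At that relative rate the gap halves every 70/6.7 ≈ 10.45 years.
A 2.4× gap takes log₂(2.4) ≈ 1.26 halvings to close: 1.26 × 10.45 ≈ 13 years.

around 13 years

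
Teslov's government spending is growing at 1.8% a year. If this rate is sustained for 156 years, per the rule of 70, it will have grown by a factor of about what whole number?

about 16 times

70/1.8 ≈ 38.89 years per doubling.
156 years fits 4 doublings: 2^4 = 16.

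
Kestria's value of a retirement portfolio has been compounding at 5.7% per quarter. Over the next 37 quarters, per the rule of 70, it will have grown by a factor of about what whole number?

Doubling time ≈ 70/5.7 = 12.28 quarters.
37/12.28 ≈ 3 doublings, so about 2^3 = 8×.

8 times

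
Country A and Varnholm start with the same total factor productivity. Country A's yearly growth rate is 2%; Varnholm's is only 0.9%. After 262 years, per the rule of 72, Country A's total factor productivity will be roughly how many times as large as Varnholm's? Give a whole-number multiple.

around 16 times

Only the 1.1-point difference matters.
72/1.1 ≈ 65.45 years per doubling of the ratio; 262 years gives 4.00 doublings, so ≈ 16×.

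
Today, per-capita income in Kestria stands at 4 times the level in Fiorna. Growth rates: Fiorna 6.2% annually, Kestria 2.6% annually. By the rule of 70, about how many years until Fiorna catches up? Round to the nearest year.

Fiorna gains on Kestria at 6.2% − 2.6% = 3.6 points a year.
At that relative rate the gap halves every 70/3.6 ≈ 19.44 years.
A 4 times gap closes after 2 halvings: 2 × 19.44 ≈ 39 years.

≈ 39 years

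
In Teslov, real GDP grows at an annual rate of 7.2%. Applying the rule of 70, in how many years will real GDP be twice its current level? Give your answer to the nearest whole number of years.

10 years

Doubling time ≈ 70 / 7.2 = 9.72 years.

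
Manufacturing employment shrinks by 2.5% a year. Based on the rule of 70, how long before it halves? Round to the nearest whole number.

28 years

The rule works in reverse for decay: 70/2.5 ≈ 28.00 years to halve.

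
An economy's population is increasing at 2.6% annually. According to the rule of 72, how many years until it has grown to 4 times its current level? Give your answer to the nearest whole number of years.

roughly 55 years

At 2.6% it doubles every 72/2.6 ≈ 27.69 years.
Getting to 4× needs 2 doublings: 2 × 27.69 ≈ 55 years.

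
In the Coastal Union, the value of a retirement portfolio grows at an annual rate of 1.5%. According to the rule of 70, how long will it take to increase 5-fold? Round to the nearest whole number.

roughly 108 years

One doubling takes 70/1.5 = 46.67 years.
5× is log₂ 5 ≈ 2.32 doublings, so ≈ 2.32 × 46.67 = 108 years.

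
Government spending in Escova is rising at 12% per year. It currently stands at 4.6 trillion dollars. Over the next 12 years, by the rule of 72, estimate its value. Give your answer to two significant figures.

roughly 18 trillion dollars

Doubling time ≈ 72/12 = 6.00 years.
12 years is 12/6.00 ≈ 2.00 doublings, a factor of 2^2.00 ≈ 4.00.
4.6 × 4.00 ≈ 18 trillion dollars.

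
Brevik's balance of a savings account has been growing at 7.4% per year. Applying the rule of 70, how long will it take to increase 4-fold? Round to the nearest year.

At 7.4% it doubles every 70/7.4 ≈ 9.46 years.
Getting to 4× needs 2 doublings: 2 × 9.46 ≈ 19 years.

19 years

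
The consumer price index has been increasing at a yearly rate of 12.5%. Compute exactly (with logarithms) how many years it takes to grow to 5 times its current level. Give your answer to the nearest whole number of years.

14 years

t = ln(5) / ln(1 + 0.125) = 1.6094 / 0.117783 ≈ 13.66.
≈ 14 years.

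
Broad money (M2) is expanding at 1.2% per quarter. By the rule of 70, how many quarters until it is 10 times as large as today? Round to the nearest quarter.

Doubling time ≈ 70/1.2 = 58.33 quarters.
10× is log₂ 10 ≈ 3.32 doublings, so ≈ 3.32 × 58.33 = 194 quarters.

about 194 quarters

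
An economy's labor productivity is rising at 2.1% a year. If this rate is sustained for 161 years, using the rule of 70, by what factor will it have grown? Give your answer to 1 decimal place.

Doubling time ≈ 70/2.1 = 33.33 years.
161 years / 33.33 ≈ 4.83 doublings → factor 2^4.83 ≈ 28.4.

around 28.4 times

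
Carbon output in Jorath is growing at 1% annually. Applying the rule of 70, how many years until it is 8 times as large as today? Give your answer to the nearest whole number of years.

One doubling takes 70/1 = 70.00 years.
Getting to 8× needs 3 doublings: 3 × 70.00 ≈ 210 years.

roughly 210 years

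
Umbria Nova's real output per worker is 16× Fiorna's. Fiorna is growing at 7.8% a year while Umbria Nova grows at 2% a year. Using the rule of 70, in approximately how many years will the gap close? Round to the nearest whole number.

What matters is the difference: 5.8 pp.
Rule of 70 on the gap: the ratio halves every 70/5.8 ≈ 12.07 years.
A 16× gap closes after 4 halvings: 4 × 12.07 ≈ 48 years.

48 years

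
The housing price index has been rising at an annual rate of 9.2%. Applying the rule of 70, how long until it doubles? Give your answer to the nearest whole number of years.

8 years

At 9.2%, doubling takes about 70/9.2 = 7.61 years.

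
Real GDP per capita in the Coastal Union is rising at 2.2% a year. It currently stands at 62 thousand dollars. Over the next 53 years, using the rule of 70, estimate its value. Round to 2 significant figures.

Doubling time ≈ 70/2.2 = 31.82 years.
53 years is 53/31.82 ≈ 1.67 doublings, a factor of 2^1.67 ≈ 3.18.
62 × 3.18 ≈ 200 thousand dollars.

roughly 200 thousand dollars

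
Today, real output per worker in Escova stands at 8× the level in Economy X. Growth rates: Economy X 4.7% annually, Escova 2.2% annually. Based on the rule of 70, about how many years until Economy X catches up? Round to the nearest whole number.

around 84 years

What matters is the difference: 2.5 pp.
Rule of 70 on the gap: the ratio halves every 70/2.5 ≈ 28.00 years.
An 8× gap closes after 3 halvings: 3 × 28.00 ≈ 84 years.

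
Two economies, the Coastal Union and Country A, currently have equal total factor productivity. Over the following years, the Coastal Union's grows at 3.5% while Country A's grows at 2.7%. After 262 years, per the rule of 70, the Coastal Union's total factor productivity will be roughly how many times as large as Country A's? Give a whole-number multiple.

the Coastal Union pulls ahead at 0.8 pp per year, so the ratio doubles every 70/0.8 ≈ 87.50 years.
In 262 years that's 2.99 doublings: 2^2.99 ≈ 8.

approximately 8 times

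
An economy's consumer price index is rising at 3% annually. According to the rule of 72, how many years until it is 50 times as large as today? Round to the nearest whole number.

≈ 135 years

One doubling takes 72/3 = 24.00 years.
50× is log₂ 50 ≈ 5.64 doublings, so ≈ 5.64 × 24.00 = 135 years.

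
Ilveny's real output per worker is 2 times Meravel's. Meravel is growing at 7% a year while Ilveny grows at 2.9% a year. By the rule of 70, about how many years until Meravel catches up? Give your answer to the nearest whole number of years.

around 17 years

Meravel gains on Ilveny at 7% − 2.9% = 4.1 points a year.
At that relative rate the gap halves every 70/4.1 ≈ 17.07 years.
A 2 times gap closes after 1 halving: 1 × 17.07 ≈ 17 years.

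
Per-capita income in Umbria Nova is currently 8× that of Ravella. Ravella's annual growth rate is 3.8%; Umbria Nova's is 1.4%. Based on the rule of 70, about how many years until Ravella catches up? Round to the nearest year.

Ravella gains on Umbria Nova at 3.8% − 1.4% = 2.4 points a year.
At that relative rate the gap halves every 70/2.4 ≈ 29.17 years.
An 8× gap closes after 3 halvings: 3 × 29.17 ≈ 88 years.

about 88 years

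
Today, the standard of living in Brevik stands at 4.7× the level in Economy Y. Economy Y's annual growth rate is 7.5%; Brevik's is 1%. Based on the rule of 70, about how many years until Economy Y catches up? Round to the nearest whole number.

The growth-rate gap is 7.5% − 1% = 6.5 percentage points.
So the ratio between them halves every 70/6.5 ≈ 10.77 years.
A 4.7× gap takes log₂(4.7) ≈ 2.23 halvings to close: 2.23 × 10.77 ≈ 24 years.

about 24 years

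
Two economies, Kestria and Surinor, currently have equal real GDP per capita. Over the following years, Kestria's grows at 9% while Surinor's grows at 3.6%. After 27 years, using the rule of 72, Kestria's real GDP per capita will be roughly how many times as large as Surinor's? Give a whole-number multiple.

around 4 times

Kestria pulls ahead at 5.4 pp per year, so the ratio doubles every 72/5.4 ≈ 13.33 years.
In 27 years that's 2.03 doublings: 2^2.03 ≈ 4.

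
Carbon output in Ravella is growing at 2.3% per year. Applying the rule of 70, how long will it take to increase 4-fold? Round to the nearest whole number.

At 2.3% it doubles every 70/2.3 ≈ 30.43 years.
Getting to 4× needs 2 doublings: 2 × 30.43 ≈ 61 years.

61 years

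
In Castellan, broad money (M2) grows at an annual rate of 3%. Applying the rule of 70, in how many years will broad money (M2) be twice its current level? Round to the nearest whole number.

70/3 ≈ 23.33, so it doubles roughly every 23 years.

approximately 23 years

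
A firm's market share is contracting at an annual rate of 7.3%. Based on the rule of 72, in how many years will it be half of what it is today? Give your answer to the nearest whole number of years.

The rule works in reverse for decay: 72/7.3 ≈ 9.86 years to halve.

around 10 years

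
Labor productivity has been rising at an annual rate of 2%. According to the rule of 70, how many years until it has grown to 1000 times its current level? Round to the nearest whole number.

roughly 349 years

Doubling time ≈ 70/2 = 35.00 years.
Reaching 1000× takes log₂(1000) ≈ 9.97 doublings.
9.97 × 35.00 ≈ 349 years.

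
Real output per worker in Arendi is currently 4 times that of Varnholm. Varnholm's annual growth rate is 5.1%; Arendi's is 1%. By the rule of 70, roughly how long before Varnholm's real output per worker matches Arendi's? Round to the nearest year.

≈ 34 years

What matters is the difference: 4.1 pp.
Rule of 70 on the gap: the ratio halves every 70/4.1 ≈ 17.07 years.
A 4 times gap closes after 2 halvings: 2 × 17.07 ≈ 34 years.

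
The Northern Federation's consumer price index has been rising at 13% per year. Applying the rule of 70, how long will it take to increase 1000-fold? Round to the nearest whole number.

around 54 years

One doubling takes 70/13 = 5.38 years.
Reaching 1000× takes log₂(1000) ≈ 9.97 doublings.
9.97 × 5.38 ≈ 54 years.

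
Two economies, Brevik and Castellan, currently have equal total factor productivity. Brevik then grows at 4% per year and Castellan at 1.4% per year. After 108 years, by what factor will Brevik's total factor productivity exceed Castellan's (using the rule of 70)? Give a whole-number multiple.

Brevik pulls ahead at 2.6 pp per year, so the ratio doubles every 70/2.6 ≈ 26.92 years.
In 108 years that's 4.01 doublings: 2^4.01 ≈ 16.

16 times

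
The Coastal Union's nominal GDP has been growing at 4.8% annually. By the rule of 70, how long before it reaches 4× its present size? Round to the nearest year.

≈ 29 years

At 4.8% it doubles every 70/4.8 ≈ 14.58 years.
4× is 2 doublings, so 2 × 14.58 ≈ 29 years.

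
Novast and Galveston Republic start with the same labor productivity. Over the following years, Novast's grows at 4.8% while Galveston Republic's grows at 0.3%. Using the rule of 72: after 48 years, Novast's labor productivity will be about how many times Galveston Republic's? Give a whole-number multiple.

≈ 8 times

Novast pulls ahead at 4.5 pp per year, so the ratio doubles every 72/4.5 ≈ 16.00 years.
In 48 years that's 3.00 doublings: 2^3.00 ≈ 8.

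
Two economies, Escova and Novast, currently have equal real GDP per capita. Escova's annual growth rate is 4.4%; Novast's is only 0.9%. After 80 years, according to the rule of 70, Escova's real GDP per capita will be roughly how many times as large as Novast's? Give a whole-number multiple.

16 times

Rate gap = 4.4% − 0.9% = 3.5 points.
The ratio doubles every 70/3.5 ≈ 20.00 years.
80/20.00 ≈ 4.00 doublings → ratio ≈ 2^4.00 ≈ 16.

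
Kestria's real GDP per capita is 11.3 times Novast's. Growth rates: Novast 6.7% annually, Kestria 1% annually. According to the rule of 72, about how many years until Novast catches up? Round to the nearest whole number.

approximately 44 years

The growth-rate gap is 6.7% − 1% = 5.7 percentage points.
So the ratio between them halves every 72/5.7 ≈ 12.63 years.
An 11.3 times gap takes log₂(11.3) ≈ 3.50 halvings to close: 3.50 × 12.63 ≈ 44 years.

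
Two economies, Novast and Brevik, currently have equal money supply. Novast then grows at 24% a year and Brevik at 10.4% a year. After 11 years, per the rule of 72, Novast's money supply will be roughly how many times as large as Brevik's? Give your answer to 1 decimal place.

approximately 4.2 times

Rate gap = 24% − 10.4% = 13.6 points.
The ratio doubles every 72/13.6 ≈ 5.29 years.
11/5.29 ≈ 2.08 doublings → ratio ≈ 2^2.08 ≈ 4.2.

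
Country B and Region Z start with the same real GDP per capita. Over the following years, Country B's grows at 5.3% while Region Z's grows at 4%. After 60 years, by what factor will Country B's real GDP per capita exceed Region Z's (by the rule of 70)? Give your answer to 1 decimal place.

around 2.2 times

Only the 1.3-point difference matters.
70/1.3 ≈ 53.85 years per doubling of the ratio; 60 years gives 1.11 doublings, so ≈ 2.2×.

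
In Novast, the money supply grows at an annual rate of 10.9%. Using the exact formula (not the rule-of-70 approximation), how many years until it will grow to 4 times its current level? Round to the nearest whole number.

13 years

t = ln(4) / ln(1 + 0.109) = 1.3863 / 0.103459 ≈ 13.40.
≈ 13 years.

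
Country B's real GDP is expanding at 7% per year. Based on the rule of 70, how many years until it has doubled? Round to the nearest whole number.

Doubling time ≈ 70 / 7 = 10.00 years.

around 10 years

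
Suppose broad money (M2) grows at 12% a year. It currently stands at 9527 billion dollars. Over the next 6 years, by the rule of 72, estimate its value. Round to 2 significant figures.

It doubles every 72/12 ≈ 6.00 years, so 6 years is 1.00 doublings.
2^1.00 ≈ 2.00; 9527 × 2.00 ≈ 19000 billion dollars.

approximately 19000 billion dollars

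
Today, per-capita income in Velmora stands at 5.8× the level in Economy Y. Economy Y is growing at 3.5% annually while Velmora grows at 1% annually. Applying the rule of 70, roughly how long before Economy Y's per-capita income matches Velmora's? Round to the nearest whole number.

around 71 years

What matters is the difference: 2.5 pp.
Rule of 70 on the gap: the ratio halves every 70/2.5 ≈ 28.00 years.
A 5.8× gap takes log₂(5.8) ≈ 2.54 halvings to close: 2.54 × 28.00 ≈ 71 years.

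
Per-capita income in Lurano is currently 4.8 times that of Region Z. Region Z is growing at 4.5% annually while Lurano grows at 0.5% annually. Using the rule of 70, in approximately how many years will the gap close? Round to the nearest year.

The growth-rate gap is 4.5% − 0.5% = 4 percentage points.
So the ratio between them halves every 70/4 ≈ 17.50 years.
A 4.8 times gap takes log₂(4.8) ≈ 2.26 halvings to close: 2.26 × 17.50 ≈ 40 years.

≈ 40 years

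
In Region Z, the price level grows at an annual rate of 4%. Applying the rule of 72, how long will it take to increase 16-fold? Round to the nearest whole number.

Doubling time ≈ 72/4 = 18.00 years.
Getting to 16× needs 4 doublings: 4 × 18.00 ≈ 72 years.

around 72 years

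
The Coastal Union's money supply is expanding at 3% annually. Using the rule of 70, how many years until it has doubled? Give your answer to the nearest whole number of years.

Doubling time ≈ 70 / 3 = 23.33 years.

≈ 23 years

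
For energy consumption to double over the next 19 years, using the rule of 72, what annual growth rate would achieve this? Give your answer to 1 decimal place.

roughly 3.8% a year

72 / 19 ≈ 3.79, so about 3.8% a year.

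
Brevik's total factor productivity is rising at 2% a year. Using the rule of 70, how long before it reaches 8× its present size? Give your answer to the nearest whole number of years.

≈ 105 years

At 2% it doubles every 70/2 ≈ 35.00 years.
8 = 2^3, so 3 doublings → 105 years.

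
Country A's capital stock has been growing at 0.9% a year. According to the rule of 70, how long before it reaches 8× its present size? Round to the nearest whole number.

around 233 years

Doubling time ≈ 70/0.9 = 77.78 years.
8 = 2^3, so 3 doublings → 233 years.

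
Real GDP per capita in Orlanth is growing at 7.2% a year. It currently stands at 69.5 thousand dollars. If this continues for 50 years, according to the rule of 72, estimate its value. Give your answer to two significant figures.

It doubles every 72/7.2 ≈ 10.00 years, so 50 years is 5.00 doublings.
2^5.00 ≈ 32.00; 69.5 × 32.00 ≈ 2200 thousand dollars.

≈ 2200 thousand dollars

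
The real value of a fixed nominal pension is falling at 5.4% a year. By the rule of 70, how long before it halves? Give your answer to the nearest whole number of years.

roughly 13 years

Halving time ≈ 70 / 5.4 = 12.96 → 13 years.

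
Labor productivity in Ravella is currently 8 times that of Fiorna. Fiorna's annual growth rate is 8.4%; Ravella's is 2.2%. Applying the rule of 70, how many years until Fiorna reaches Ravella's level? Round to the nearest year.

≈ 34 years

The growth-rate gap is 8.4% − 2.2% = 6.2 percentage points.
So the ratio between them halves every 70/6.2 ≈ 11.29 years.
An 8 times gap closes after 3 halvings: 3 × 11.29 ≈ 34 years.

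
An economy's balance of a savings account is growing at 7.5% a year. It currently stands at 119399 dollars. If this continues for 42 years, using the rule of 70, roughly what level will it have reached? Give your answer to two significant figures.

Doubling time ≈ 70/7.5 = 9.33 years.
42 years is 42/9.33 ≈ 4.50 doublings, a factor of 2^4.50 ≈ 22.63.
119399 × 22.63 ≈ 2700000 dollars.

2700000 dollars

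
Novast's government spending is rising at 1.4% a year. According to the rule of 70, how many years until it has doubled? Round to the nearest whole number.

approximately 50 years

Doubling time ≈ 70 / 1.4 = 50.00 years.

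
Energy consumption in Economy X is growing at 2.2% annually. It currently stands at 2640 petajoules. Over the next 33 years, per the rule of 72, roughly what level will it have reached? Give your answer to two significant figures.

approximately 5300 petajoules

It doubles every 72/2.2 ≈ 32.73 years, so 33 years is 1.01 doublings.
2^1.01 ≈ 2.01; 2640 × 2.01 ≈ 5300 petajoules.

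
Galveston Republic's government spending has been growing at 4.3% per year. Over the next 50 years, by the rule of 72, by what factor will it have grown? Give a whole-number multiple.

≈ 8 times

Doubling time ≈ 72/4.3 = 16.74 years.
50/16.74 ≈ 3 doublings, so about 2^3 = 8×.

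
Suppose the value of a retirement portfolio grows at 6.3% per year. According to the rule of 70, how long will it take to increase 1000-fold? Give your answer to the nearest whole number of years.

≈ 111 years

One doubling takes 70/6.3 = 11.11 years.
Reaching 1000× takes log₂(1000) ≈ 9.97 doublings.
9.97 × 11.11 ≈ 111 years.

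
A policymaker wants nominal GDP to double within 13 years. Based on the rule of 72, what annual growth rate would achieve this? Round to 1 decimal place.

approximately 5.5% a year

72 / 13 ≈ 5.54, so about 5.5% a year.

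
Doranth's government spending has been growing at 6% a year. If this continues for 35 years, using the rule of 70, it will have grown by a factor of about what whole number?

≈ 8 times

At 6% one doubling takes ≈ 11.67 years; 35 years is 3 of them, so ×8.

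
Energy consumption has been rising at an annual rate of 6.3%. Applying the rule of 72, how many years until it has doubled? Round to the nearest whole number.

approximately 11 years

At 6.3%, doubling takes about 72/6.3 = 11.43 years.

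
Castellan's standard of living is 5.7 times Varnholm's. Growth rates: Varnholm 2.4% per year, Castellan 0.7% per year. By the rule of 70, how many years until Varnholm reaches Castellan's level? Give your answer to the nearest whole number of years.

The growth-rate gap is 2.4% − 0.7% = 1.7 percentage points.
So the ratio between them halves every 70/1.7 ≈ 41.18 years.
A 5.7 times gap takes log₂(5.7) ≈ 2.51 halvings to close: 2.51 × 41.18 ≈ 103 years.

approximately 103 years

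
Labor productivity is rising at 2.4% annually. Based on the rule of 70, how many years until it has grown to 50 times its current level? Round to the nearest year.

At 2.4% it doubles every 70/2.4 ≈ 29.17 years.
Reaching 50× takes log₂(50) ≈ 5.64 doublings.
5.64 × 29.17 ≈ 165 years.

approximately 165 years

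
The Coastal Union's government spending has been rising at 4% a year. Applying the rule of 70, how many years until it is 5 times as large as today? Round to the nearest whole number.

around 41 years

Doubling time ≈ 70/4 = 17.50 years.
5× is log₂ 5 ≈ 2.32 doublings, so ≈ 2.32 × 17.50 = 41 years.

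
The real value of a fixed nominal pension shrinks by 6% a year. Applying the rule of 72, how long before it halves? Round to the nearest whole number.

12 years

Halving time ≈ 72 / 6 = 12.00 → 12 years.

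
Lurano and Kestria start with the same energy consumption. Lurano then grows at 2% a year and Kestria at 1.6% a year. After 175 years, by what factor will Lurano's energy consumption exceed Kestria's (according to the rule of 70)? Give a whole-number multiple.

Only the 0.4-point difference matters.
70/0.4 ≈ 175.00 years per doubling of the ratio; 175 years gives 1.00 doublings, so ≈ 2×.

approximately 2 times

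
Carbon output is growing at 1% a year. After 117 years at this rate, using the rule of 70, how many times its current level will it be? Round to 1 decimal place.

Doubles every ≈ 70.00 years (70/1).
117 years is 1.67 doublings; 2^1.67 ≈ 3.2×.

approximately 3.2 times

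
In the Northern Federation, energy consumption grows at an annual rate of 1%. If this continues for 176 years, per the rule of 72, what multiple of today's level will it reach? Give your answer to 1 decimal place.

≈ 5.4 times

Doubling time ≈ 72/1 = 72.00 years.
176 years / 72.00 ≈ 2.44 doublings → factor 2^2.44 ≈ 5.4.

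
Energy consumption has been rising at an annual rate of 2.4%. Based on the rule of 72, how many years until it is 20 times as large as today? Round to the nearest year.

One doubling takes 72/2.4 = 30.00 years.
Reaching 20× takes log₂(20) ≈ 4.32 doublings.
4.32 × 30.00 ≈ 130 years.

≈ 130 years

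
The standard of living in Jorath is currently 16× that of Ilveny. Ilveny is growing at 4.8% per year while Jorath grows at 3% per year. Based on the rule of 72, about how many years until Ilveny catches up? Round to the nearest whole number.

Ilveny gains on Jorath at 4.8% − 3% = 1.8 points a year.
At that relative rate the gap halves every 72/1.8 ≈ 40.00 years.
A 16× gap closes after 4 halvings: 4 × 40.00 ≈ 160 years.

around 160 years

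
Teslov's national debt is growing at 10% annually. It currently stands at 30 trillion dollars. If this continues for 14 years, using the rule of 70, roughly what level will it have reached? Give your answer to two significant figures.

about 120 trillion dollars

It doubles every 70/10 ≈ 7.00 years, so 14 years is 2.00 doublings.
2^2.00 ≈ 4.00; 30 × 4.00 ≈ 120 trillion dollars.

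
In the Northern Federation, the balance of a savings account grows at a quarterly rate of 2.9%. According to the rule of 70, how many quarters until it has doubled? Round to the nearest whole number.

70/2.9 ≈ 24.14, so it doubles roughly every 24 quarters.

around 24 quarters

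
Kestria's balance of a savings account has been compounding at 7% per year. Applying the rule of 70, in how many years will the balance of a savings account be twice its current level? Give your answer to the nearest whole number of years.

Doubling time ≈ 70 / 7 = 10.00 years.

≈ 10 years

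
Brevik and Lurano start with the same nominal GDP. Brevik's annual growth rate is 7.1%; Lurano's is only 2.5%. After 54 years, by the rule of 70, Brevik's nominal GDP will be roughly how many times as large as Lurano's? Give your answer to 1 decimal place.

Only the 4.6-point difference matters.
70/4.6 ≈ 15.22 years per doubling of the ratio; 54 years gives 3.55 doublings, so ≈ 11.7×.

≈ 11.7 times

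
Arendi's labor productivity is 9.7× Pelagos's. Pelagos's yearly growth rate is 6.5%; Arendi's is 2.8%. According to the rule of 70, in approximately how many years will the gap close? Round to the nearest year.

approximately 62 years

What matters is the difference: 3.7 pp.
Rule of 70 on the gap: the ratio halves every 70/3.7 ≈ 18.92 years.
A 9.7× gap takes log₂(9.7) ≈ 3.28 halvings to close: 3.28 × 18.92 ≈ 62 years.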